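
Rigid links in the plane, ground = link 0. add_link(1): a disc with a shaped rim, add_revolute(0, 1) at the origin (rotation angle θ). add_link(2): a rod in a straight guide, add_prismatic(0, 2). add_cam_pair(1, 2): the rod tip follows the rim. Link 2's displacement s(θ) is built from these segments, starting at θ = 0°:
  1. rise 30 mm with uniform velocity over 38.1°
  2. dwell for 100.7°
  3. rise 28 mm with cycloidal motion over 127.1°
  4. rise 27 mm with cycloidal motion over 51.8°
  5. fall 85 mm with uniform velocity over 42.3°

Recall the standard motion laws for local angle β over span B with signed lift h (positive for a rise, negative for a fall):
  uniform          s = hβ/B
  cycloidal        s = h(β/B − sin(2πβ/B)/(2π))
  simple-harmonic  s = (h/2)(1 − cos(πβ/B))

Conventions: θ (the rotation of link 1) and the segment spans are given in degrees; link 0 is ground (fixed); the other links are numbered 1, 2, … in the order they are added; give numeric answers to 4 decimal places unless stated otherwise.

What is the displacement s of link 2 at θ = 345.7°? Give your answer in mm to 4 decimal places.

segment 1 (0° to 38.1°, uniform, h = 30) is passed completely: s = 0.0000 + (30) = 30.0000
segment 2 (38.1° to 138.8°, dwell): s unchanged at 30.0000
segment 3 (138.8° to 265.9°, cycloidal, h = 28) is passed completely: s = 30.0000 + (28) = 58.0000
segment 4 (265.9° to 317.7°, cycloidal, h = 27) is passed completely: s = 58.0000 + (27) = 85.0000
θ = 345.7° falls in segment 5 (317.7° to 360°, uniform, h = -85): β = 345.7 − 317.7 = 28°, B = 42.3°; Δs = -85·28/42.3 = -56.2648; s = 85.0000 − 56.2648 = 28.7352

28.7352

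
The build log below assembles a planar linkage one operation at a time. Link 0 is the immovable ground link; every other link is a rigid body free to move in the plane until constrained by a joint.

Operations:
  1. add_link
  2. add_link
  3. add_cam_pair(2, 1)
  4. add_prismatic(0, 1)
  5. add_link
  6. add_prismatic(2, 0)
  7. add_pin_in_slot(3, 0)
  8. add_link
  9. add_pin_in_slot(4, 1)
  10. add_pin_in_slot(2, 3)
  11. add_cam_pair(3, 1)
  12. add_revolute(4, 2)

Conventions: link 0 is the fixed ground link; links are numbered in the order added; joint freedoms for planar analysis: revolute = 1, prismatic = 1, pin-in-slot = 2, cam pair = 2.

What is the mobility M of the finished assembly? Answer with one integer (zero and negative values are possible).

L=1 J1=0 J2=0
add link → L=2 J1=0 J2=0
add link → L=3 J1=0 J2=0
C@2,1 dof=2 J2 → L=3 J1=0 J2=1
P@0,1 dof=1 J1 → L=3 J1=1 J2=1
add link → L=4 J1=1 J2=1
P@2,0 dof=1 J1 → L=4 J1=2 J2=1
PS@3,0 dof=2 J2 → L=4 J1=2 J2=2
add link → L=5 J1=2 J2=2
PS@4,1 dof=2 J2 → L=5 J1=2 J2=3
PS@2,3 dof=2 J2 → L=5 J1=2 J2=4
C@3,1 dof=2 J2 → L=5 J1=2 J2=5
R@4,2 dof=1 J1 → L=5 J1=3 J2=5
M=3(L−1)−2J1−J2=3·4−2·3−5=1

M = 1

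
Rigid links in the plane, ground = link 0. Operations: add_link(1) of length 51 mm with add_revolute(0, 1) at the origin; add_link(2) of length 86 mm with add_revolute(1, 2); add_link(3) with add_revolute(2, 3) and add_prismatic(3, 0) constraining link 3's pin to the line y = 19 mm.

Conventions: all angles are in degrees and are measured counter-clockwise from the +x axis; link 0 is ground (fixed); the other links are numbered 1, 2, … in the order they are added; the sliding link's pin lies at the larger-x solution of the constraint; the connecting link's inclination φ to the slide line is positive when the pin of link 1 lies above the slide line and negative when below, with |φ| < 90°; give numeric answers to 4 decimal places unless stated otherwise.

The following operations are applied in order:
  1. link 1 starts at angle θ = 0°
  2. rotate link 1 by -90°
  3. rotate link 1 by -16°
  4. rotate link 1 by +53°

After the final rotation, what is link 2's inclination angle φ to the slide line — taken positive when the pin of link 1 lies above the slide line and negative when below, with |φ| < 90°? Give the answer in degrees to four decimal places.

geometry: r = 51 mm, L = 86 mm, e = 19 mm; θ starts at 0°
rotate link 1 by -90°: θ ← 0° -90° = -90°
rotate link 1 by -16°: θ ← -90° -16° = -106°
rotate link 1 by +53°: θ ← -106° +53° = -53°
h = r sin θ − e = -40.730411 − 19 = -59.730411
sin φ = h / L = -59.730411 / 86 = -0.69453966
φ = arcsin(-0.69453966) = -43.990546°

-43.9905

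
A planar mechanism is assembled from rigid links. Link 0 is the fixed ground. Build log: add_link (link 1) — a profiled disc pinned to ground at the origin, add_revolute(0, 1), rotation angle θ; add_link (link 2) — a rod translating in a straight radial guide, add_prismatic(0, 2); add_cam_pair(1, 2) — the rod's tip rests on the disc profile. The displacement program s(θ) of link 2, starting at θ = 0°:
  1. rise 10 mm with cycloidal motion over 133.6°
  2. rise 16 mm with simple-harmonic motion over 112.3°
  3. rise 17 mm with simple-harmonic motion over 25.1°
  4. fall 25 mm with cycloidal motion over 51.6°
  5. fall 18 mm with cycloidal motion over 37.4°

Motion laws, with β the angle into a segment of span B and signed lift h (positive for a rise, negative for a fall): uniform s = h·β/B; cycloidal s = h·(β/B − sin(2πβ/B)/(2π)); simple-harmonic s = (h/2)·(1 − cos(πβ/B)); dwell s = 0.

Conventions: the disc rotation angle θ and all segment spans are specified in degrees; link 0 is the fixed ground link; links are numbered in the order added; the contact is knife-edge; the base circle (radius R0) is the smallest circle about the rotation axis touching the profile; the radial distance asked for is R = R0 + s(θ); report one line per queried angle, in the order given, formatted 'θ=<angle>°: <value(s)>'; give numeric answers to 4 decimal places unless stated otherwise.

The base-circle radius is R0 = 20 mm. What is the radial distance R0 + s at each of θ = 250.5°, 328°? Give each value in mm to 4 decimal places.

seg 1 [0°–133.6°] cycloidal, h=10: full span → s += 10 → s = 10.0000
seg 2 [133.6°–245.9°] simple-harmonic, h=16: full span → s += 16 → s = 26.0000
seg 3 [245.9°–271°] simple-harmonic, h=17: θ=250.5° here. β=4.6, B=25.1. 17/2·(1 − cos(π·0.1833)) = 1.3703 → s = 27.3703
seg 3 [245.9°–271°] simple-harmonic, h=17: full span → s += 17 → s = 43.0000
seg 4 [271°–322.6°] cycloidal, h=-25: full span → s += -25 → s = 18.0000
seg 5 [322.6°–360°] cycloidal, h=-18: θ=328° here. β=5.4, B=37.4. -18·(0.1444 − sin(2π·0.1444)/(2π)) = -0.3421 → s = 17.6579
θ=250.5°: R = R0 + s = 20 + 27.3703 = 47.3703
θ=328°: R = R0 + s = 20 + 17.6579 = 37.6579

θ=250.5°: 47.3703
θ=328°: 37.6579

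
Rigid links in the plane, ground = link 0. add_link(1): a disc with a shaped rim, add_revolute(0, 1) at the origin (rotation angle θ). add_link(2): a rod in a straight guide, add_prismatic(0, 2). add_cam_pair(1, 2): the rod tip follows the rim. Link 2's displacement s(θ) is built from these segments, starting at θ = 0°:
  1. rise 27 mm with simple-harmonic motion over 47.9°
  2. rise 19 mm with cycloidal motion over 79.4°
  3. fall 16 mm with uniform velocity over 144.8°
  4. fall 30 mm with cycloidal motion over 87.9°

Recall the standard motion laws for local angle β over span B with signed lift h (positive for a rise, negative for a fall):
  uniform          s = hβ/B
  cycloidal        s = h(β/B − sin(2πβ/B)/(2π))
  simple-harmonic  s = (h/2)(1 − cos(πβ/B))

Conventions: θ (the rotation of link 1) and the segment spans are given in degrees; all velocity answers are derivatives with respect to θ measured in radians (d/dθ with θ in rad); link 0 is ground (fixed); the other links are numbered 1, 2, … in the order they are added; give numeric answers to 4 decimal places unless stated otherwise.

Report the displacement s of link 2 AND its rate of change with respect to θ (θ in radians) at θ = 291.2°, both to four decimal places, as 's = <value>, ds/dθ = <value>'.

segment 1 (0° to 47.9°, simple-harmonic, h = 27) is passed completely: s = 0.0000 + (27) = 27.0000
segment 2 (47.9° to 127.3°, cycloidal, h = 19) is passed completely: s = 27.0000 + (19) = 46.0000
segment 3 (127.3° to 272.1°, uniform, h = -16) is passed completely: s = 46.0000 + (-16) = 30.0000
θ = 291.2° falls in segment 4 (272.1° to 360°, cycloidal, h = -30): β = 291.2 − 272.1 = 19.1°, B = 87.9°; Δs = -30·(0.2173 − sin(2π·0.2173)/(2π)) = -1.8446; s = 30.0000 − 1.8446 = 28.1554
velocity in seg [272.1°–360°] (cycloidal), θ in radians: β = 19.1° = 0.3334 rad, B = 87.9° = 1.5341 rad; ds/dθ = (h/B)(1 − cos(2πβ/B)) = ((-30)/1.5341)(1 − cos(2π·0.2173)) = -15.564417 mm/rad

s = 28.1554, ds/dθ = -15.5644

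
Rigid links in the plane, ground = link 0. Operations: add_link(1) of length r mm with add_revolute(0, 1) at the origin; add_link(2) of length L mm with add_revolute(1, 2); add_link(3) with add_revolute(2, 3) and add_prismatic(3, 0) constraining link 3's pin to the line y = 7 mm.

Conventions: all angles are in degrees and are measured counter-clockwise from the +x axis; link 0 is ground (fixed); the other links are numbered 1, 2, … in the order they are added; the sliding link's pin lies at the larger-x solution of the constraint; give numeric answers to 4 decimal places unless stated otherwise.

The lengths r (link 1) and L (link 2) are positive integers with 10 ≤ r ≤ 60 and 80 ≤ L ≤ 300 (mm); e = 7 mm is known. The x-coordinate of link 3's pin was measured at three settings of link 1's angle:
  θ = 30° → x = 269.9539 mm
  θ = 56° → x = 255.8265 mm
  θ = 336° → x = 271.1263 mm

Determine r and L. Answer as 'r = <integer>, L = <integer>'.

constraint per measurement: (x − r cos θ)² + (r sin θ − e)² = L²
subtracting the θ₁ and θ₂ equations cancels the r² and L² terms:
r = (x₁² − x₂²) / (2[(x₁cos θ₁ + e sin θ₁) − (x₂cos θ₂ + e sin θ₂)]) = 42.0001 → r = 42
L² = (x₁ − r cos θ₁)² + (r sin θ₁ − e)² = 54756.0056 → L = 234.0000 → L = 234
check at θ₃=336°: x = 271.1263 (printed 271.1263) ✓

r = 42, L = 234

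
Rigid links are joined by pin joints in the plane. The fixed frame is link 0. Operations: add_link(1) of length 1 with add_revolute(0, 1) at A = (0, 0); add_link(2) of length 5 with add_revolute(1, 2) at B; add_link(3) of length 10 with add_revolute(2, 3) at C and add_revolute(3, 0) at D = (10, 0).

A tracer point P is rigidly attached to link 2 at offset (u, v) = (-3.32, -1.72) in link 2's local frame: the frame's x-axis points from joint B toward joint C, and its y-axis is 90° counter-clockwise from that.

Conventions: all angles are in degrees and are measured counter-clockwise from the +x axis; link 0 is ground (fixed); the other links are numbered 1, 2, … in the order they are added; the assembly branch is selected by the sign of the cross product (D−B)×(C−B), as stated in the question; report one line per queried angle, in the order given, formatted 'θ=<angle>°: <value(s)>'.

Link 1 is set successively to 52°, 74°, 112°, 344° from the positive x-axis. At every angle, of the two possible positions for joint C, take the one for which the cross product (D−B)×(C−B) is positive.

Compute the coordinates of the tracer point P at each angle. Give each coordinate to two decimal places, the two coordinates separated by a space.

A=(0,0), D=(10.00,0)
θ=52°: B = A + 1.00·(cos52°, sin52°) = (0.6157, 0.7880)
θ=52°: |BD| = 9.4174
θ=52°: circle(B,5.00) ∩ circle(D,10.00): a=0.7267, h=4.9469
θ=52°:   candidates: C₊=(1.7537,5.6568) cross=46.587; C₋=(0.9259,-4.2024) cross=-46.587
θ=52°:   branch + wants cross > 0 → take C=(1.7537,5.6568) (cross=46.587)
θ=52°: ex = (C−B)/|BC| = (0.2276,0.9738); ey = (-0.9738,0.2276)
θ=52°: P = B + -3.32·ex + -1.72·ey = (1.5348,-2.8363)
θ=74°: B = A + 1.00·(cos74°, sin74°) = (0.2756, 0.9613)
θ=74°: |BD| = 9.7718
θ=74°: circle(B,5.00) ∩ circle(D,10.00): a=1.0483, h=4.8889
θ=74°:   candidates: C₊=(1.7998,5.7233) cross=47.773; C₋=(0.8379,-4.0070) cross=-47.773
θ=74°:   branch + wants cross > 0 → take C=(1.7998,5.7233) (cross=47.773)
θ=74°: ex = (C−B)/|BC| = (0.3048,0.9524); ey = (-0.9524,0.3048)
θ=74°: P = B + -3.32·ex + -1.72·ey = (0.9018,-2.7250)
θ=112°: B = A + 1.00·(cos112°, sin112°) = (-0.3746, 0.9272)
θ=112°: |BD| = 10.4160
θ=112°: circle(B,5.00) ∩ circle(D,10.00): a=1.6077, h=4.7345
θ=112°:   candidates: C₊=(1.6482,5.4997) cross=49.314; C₋=(0.8053,-3.9316) cross=-49.314
θ=112°:   branch + wants cross > 0 → take C=(1.6482,5.4997) (cross=49.314)
θ=112°: ex = (C−B)/|BC| = (0.4046,0.9145); ey = (-0.9145,0.4046)
θ=112°: P = B + -3.32·ex + -1.72·ey = (-0.1448,-2.8048)
θ=344°: B = A + 1.00·(cos344°, sin344°) = (0.9613, -0.2756)
θ=344°: |BD| = 9.0429
θ=344°: circle(B,5.00) ∩ circle(D,10.00): a=0.3746, h=4.9859
θ=344°:   candidates: C₊=(1.1837,4.7194) cross=45.088; C₋=(1.4877,-5.2479) cross=-45.088
θ=344°:   branch + wants cross > 0 → take C=(1.1837,4.7194) (cross=45.088)
θ=344°: ex = (C−B)/|BC| = (0.0445,0.9990); ey = (-0.9990,0.0445)
θ=344°: P = B + -3.32·ex + -1.72·ey = (2.5319,-3.6689)

θ=52°: 1.53 -2.84
θ=74°: 0.90 -2.73
θ=112°: -0.14 -2.80
θ=344°: 2.53 -3.67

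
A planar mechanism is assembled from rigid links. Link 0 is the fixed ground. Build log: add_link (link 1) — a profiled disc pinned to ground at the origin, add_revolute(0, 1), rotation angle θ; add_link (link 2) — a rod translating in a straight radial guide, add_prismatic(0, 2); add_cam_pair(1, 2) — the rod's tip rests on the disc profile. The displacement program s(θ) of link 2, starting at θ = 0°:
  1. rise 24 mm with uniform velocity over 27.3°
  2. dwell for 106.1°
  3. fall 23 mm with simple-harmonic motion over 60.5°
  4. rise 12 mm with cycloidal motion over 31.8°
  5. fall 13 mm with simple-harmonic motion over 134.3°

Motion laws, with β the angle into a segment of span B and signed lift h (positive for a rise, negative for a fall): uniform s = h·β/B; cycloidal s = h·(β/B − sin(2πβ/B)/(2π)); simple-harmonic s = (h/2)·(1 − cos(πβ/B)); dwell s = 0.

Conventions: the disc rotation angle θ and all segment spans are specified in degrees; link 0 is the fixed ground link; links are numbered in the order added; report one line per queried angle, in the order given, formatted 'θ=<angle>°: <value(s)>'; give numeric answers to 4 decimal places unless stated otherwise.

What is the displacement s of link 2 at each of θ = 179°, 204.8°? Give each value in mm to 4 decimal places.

seg 1 [0°–27.3°] uniform, h=24: full span → s += 24 → s = 24.0000
seg 2 [27.3°–133.4°] dwell: s stays 24.0000
seg 3 [133.4°–193.9°] simple-harmonic, h=-23: θ=179° here. β=45.6, B=60.5. -23/2·(1 − cos(π·0.7537)) = -19.7262 → s = 4.2738
seg 3 [133.4°–193.9°] simple-harmonic, h=-23: full span → s += -23 → s = 1.0000
seg 4 [193.9°–225.7°] cycloidal, h=12: θ=204.8° here. β=10.9, B=31.8. 12·(0.3428 − sin(2π·0.3428)/(2π)) = 2.5187 → s = 3.5187

θ=179°: 4.2738
θ=204.8°: 3.5187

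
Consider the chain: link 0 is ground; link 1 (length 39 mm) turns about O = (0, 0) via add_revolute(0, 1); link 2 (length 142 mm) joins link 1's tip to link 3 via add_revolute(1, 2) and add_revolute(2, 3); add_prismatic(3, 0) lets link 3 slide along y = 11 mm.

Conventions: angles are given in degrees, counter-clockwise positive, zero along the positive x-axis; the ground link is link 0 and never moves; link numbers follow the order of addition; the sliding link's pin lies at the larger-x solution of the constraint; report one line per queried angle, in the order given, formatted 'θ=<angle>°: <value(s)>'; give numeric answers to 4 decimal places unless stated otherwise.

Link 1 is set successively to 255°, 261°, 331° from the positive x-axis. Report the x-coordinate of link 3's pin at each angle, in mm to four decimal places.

geometry: r = 39 mm, L = 142 mm, e = 11 mm
θ=255°: crank pin P = (r cos θ, r sin θ) = (-10.093943, -37.671107)
θ=255°: h = r sin θ − e = -37.671107 − 11 = -48.671107
θ=255°: x = r cos θ + √(L² − h²) = -10.093943 + 133.398363 = 123.304421
θ=261°: crank pin P = (r cos θ, r sin θ) = (-6.100944, -38.519845)
θ=261°: h = r sin θ − e = -38.519845 − 11 = -49.519845
θ=261°: x = r cos θ + √(L² − h²) = -6.100944 + 133.085630 = 126.984686
θ=331°: crank pin P = (r cos θ, r sin θ) = (34.110169, -18.907575)
θ=331°: h = r sin θ − e = -18.907575 − 11 = -29.907575
θ=331°: x = r cos θ + √(L² − h²) = 34.110169 + 138.814758 = 172.924926

θ=255°: 123.3044
θ=261°: 126.9847
θ=331°: 172.9249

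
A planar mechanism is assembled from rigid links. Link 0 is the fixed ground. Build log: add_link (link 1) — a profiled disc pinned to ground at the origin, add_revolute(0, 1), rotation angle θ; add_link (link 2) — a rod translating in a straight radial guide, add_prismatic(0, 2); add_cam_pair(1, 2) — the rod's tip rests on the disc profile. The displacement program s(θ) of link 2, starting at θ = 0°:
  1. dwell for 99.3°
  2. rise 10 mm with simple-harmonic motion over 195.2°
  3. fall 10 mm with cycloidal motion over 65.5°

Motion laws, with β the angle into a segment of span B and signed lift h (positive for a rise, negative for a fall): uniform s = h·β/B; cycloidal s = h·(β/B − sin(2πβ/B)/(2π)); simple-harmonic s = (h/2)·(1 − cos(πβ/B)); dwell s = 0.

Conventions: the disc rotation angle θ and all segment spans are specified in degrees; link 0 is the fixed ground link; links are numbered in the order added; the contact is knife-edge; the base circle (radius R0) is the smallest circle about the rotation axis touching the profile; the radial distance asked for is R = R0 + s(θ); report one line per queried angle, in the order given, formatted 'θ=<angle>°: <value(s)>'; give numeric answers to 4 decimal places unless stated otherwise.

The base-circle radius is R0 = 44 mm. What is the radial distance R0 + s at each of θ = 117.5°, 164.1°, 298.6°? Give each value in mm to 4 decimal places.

seg 1 [0°–99.3°] dwell: s stays 0.0000
seg 2 [99.3°–294.5°] simple-harmonic, h=10: θ=117.5° here. β=18.2, B=195.2. 10/2·(1 − cos(π·0.0932)) = 0.2130 → s = 0.2130
seg 2 [99.3°–294.5°] simple-harmonic, h=10: θ=164.1° here. β=64.8, B=195.2. 10/2·(1 − cos(π·0.3320)) = 2.4814 → s = 2.4814
seg 2 [99.3°–294.5°] simple-harmonic, h=10: full span → s += 10 → s = 10.0000
seg 3 [294.5°–360°] cycloidal, h=-10: θ=298.6° here. β=4.1, B=65.5. -10·(0.0626 − sin(2π·0.0626)/(2π)) = -0.0160 → s = 9.9840
θ=117.5°: R = R0 + s = 44 + 0.2130 = 44.2130
θ=164.1°: R = R0 + s = 44 + 2.4814 = 46.4814
θ=298.6°: R = R0 + s = 44 + 9.9840 = 53.9840

θ=117.5°: 44.2130
θ=164.1°: 46.4814
θ=298.6°: 53.9840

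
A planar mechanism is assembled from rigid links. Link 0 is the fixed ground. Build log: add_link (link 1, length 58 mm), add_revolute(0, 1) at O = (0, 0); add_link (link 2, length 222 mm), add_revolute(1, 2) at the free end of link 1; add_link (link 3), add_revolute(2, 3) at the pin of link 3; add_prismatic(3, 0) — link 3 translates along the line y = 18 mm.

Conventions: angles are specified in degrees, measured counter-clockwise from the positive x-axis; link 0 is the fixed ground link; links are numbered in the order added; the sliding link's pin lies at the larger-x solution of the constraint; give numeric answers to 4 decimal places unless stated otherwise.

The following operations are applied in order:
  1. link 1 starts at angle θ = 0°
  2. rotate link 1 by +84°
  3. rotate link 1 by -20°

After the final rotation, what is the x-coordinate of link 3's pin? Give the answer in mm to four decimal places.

geometry: r = 58 mm, L = 222 mm, e = 18 mm; θ starts at 0°
rotate link 1 by +84°: θ ← 0° +84° = 84°
rotate link 1 by -20°: θ ← 84° -20° = 64°
crank pin P = (r cos θ, r sin θ) = (25.425527, 52.130055)
h = r sin θ − e = 52.130055 − 18 = 34.130055
x = r cos θ + √(L² − h²) = 25.425527 + 219.360752 = 244.786278

244.7863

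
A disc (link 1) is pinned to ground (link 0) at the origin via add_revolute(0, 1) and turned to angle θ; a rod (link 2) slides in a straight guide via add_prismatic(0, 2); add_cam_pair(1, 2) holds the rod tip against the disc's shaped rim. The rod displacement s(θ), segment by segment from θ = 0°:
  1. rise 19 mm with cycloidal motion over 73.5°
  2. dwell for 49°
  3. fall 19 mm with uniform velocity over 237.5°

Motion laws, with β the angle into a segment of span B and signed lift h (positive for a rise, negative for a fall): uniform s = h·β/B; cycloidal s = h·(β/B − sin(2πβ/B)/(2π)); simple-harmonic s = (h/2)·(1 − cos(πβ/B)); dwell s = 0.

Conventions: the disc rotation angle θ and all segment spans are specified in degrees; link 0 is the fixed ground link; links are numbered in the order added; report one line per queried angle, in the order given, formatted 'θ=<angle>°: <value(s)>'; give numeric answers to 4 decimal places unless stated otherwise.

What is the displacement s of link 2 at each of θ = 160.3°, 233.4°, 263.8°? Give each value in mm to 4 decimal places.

segment 1 (0° to 73.5°, cycloidal, h = 19) is passed completely: s = 0.0000 + (19) = 19.0000
segment 2 (73.5° to 122.5°, dwell): s unchanged at 19.0000
θ = 160.3° falls in segment 3 (122.5° to 360°, uniform, h = -19): β = 160.3 − 122.5 = 37.8°, B = 237.5°; Δs = -19·37.8/237.5 = -3.0240; s = 19.0000 − 3.0240 = 15.9760
θ = 233.4° falls in segment 3 (122.5° to 360°, uniform, h = -19): β = 233.4 − 122.5 = 110.9°, B = 237.5°; Δs = -19·110.9/237.5 = -8.8720; s = 19.0000 − 8.8720 = 10.1280
θ = 263.8° falls in segment 3 (122.5° to 360°, uniform, h = -19): β = 263.8 − 122.5 = 141.3°, B = 237.5°; Δs = -19·141.3/237.5 = -11.3040; s = 19.0000 − 11.3040 = 7.6960

θ=160.3°: 15.9760
θ=233.4°: 10.1280
θ=263.8°: 7.6960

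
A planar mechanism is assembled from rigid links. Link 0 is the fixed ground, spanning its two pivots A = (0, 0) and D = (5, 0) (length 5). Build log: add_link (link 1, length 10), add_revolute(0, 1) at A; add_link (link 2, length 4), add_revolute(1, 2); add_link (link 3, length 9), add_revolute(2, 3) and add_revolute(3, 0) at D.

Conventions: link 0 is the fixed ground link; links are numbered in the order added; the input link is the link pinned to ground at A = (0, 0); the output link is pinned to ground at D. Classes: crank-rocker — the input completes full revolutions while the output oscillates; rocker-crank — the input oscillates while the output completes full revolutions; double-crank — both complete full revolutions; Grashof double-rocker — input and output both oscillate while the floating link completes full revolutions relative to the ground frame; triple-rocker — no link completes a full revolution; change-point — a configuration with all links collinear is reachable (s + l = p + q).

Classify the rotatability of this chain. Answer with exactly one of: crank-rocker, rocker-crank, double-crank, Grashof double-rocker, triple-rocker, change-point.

lengths: ground=5, input=10, coupler=4, output=9
sorted: s=4 (shortest), l=10 (longest), p+q=14
s + l = 14 vs p + q = 14
s + l = p + q → change-point (collinear configuration reachable)

change-point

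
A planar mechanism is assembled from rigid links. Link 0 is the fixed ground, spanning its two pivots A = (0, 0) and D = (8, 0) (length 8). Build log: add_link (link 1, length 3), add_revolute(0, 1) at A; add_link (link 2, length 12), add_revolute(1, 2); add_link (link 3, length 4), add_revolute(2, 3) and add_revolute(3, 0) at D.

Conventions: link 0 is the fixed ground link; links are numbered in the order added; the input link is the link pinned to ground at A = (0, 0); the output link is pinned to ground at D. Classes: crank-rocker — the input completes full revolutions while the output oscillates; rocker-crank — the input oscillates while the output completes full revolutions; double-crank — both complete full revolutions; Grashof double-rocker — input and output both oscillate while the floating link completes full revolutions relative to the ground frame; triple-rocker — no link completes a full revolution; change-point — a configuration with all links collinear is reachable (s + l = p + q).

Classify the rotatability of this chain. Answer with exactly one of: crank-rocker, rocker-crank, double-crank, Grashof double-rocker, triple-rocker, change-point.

lengths: ground=8, input=3, coupler=12, output=4
sorted: s=3 (shortest), l=12 (longest), p+q=12
s + l = 15 vs p + q = 12
s + l > p + q → non-Grashof → no link fully rotates → triple-rocker

triple-rocker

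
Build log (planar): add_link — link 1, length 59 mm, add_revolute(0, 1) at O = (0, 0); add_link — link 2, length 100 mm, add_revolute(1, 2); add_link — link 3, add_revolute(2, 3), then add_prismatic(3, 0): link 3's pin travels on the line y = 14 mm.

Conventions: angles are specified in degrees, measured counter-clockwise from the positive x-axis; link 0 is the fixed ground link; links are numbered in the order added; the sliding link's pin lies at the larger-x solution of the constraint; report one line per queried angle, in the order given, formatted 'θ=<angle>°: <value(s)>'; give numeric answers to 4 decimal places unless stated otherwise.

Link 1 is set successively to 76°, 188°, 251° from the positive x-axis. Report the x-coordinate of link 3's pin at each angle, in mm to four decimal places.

geometry: r = 59 mm, L = 100 mm, e = 14 mm
θ=76°: crank pin P = (r cos θ, r sin θ) = (14.273392, 57.247448)
θ=76°: h = r sin θ − e = 57.247448 − 14 = 43.247448
θ=76°: x = r cos θ + √(L² − h²) = 14.273392 + 90.164618 = 104.438009
θ=188°: crank pin P = (r cos θ, r sin θ) = (-58.425816, -8.211213)
θ=188°: h = r sin θ − e = -8.211213 − 14 = -22.211213
θ=188°: x = r cos θ + √(L² − h²) = -58.425816 + 97.502113 = 39.076297
θ=251°: crank pin P = (r cos θ, r sin θ) = (-19.208521, -55.785596)
θ=251°: h = r sin θ − e = -55.785596 − 14 = -69.785596
θ=251°: x = r cos θ + √(L² − h²) = -19.208521 + 71.623813 = 52.415292

θ=76°: 104.4380
θ=188°: 39.0763
θ=251°: 52.4153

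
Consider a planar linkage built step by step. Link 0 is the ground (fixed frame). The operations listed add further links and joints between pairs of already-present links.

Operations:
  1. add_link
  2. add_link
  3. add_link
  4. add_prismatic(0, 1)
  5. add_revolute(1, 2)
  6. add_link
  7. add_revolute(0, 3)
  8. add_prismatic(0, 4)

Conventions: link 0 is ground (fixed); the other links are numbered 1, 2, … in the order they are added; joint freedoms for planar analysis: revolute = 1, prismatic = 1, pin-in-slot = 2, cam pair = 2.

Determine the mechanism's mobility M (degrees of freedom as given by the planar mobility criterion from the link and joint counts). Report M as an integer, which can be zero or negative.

L=1 J1=0 J2=0
add link → L=2 J1=0 J2=0
add link → L=3 J1=0 J2=0
add link → L=4 J1=0 J2=0
P@0,1 dof=1 J1 → L=4 J1=1 J2=0
R@1,2 dof=1 J1 → L=4 J1=2 J2=0
add link → L=5 J1=2 J2=0
R@0,3 dof=1 J1 → L=5 J1=3 J2=0
P@0,4 dof=1 J1 → L=5 J1=4 J2=0
M=3(L−1)−2J1−J2=3·4−2·4−0=4

M = 4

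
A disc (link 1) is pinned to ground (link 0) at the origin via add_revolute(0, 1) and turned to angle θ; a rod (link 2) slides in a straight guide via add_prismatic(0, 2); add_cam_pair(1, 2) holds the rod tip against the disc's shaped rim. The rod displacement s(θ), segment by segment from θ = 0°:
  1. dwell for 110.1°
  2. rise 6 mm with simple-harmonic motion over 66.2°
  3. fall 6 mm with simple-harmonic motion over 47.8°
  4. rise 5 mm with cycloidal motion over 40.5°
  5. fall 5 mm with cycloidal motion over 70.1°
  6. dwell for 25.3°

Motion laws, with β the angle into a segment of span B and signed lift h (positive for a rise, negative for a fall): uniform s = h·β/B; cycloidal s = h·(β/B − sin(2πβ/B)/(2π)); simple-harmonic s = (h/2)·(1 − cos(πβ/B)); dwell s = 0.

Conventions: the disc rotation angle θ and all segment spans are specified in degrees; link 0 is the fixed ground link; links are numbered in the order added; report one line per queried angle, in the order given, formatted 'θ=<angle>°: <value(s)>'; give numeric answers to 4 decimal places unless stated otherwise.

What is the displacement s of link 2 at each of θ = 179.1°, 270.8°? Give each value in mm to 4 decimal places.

segment 1 (0° to 110.1°, dwell): s unchanged at 0.0000
segment 2 (110.1° to 176.3°, simple-harmonic, h = 6) is passed completely: s = 0.0000 + (6) = 6.0000
θ = 179.1° falls in segment 3 (176.3° to 224.1°, simple-harmonic, h = -6): β = 179.1 − 176.3 = 2.8°, B = 47.8°; Δs = -6/2·(1 − cos(π·0.0586)) = -0.0507; s = 6.0000 − 0.0507 = 5.9493
segment 3 (176.3° to 224.1°, simple-harmonic, h = -6) is passed completely: s = 6.0000 + (-6) = 0.0000
segment 4 (224.1° to 264.6°, cycloidal, h = 5) is passed completely: s = 0.0000 + (5) = 5.0000
θ = 270.8° falls in segment 5 (264.6° to 334.7°, cycloidal, h = -5): β = 270.8 − 264.6 = 6.2°, B = 70.1°; Δs = -5·(0.0884 − sin(2π·0.0884)/(2π)) = -0.0224; s = 5.0000 − 0.0224 = 4.9776

θ=179.1°: 5.9493
θ=270.8°: 4.9776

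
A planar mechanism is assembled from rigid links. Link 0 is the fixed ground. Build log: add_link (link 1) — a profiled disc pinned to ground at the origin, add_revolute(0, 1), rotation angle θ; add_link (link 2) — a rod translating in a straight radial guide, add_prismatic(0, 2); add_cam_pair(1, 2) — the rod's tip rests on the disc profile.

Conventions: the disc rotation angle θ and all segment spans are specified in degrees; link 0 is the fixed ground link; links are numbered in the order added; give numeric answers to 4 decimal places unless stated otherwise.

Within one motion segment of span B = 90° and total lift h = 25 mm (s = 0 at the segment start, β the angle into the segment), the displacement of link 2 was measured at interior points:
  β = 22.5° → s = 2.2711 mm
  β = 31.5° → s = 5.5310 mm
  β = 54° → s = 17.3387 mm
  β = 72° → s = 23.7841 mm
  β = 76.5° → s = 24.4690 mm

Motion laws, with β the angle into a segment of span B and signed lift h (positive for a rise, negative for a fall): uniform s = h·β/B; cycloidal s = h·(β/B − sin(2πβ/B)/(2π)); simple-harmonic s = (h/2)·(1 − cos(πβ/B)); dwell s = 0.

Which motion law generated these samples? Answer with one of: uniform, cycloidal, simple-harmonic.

candidates at β/B = r: uniform s = h·r (linear in β); cycloidal s = h·(r − sin(2πr)/(2π)); simple-harmonic s = (h/2)(1 − cos(πr))
β=22.5°: printed 2.2711 | uniform 6.2500, cycloidal 2.2711, simple-harmonic 3.6612
β=31.5°: printed 5.5310 | uniform 8.7500, cycloidal 5.5310, simple-harmonic 6.8251
β=54°: printed 17.3387 | uniform 15.0000, cycloidal 17.3387, simple-harmonic 16.3627
β=72°: printed 23.7841 | uniform 20.0000, cycloidal 23.7841, simple-harmonic 22.6127
β=76.5°: printed 24.4690 | uniform 21.2500, cycloidal 24.4690, simple-harmonic 23.6376
only one law matches every sample → cycloidal

cycloidal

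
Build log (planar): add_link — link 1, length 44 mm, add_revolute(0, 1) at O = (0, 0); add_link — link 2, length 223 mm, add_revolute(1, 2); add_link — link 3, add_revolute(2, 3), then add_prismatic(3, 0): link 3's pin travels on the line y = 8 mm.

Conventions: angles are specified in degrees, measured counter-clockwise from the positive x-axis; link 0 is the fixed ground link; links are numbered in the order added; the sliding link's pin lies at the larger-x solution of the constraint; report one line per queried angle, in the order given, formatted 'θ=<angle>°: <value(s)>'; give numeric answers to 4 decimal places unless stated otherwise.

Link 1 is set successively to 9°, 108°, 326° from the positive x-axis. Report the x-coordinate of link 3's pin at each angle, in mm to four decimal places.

geometry: r = 44 mm, L = 223 mm, e = 8 mm
θ=9°: crank pin P = (r cos θ, r sin θ) = (43.458287, 6.883116)
θ=9°: h = r sin θ − e = 6.883116 − 8 = -1.116884
θ=9°: x = r cos θ + √(L² − h²) = 43.458287 + 222.997203 = 266.455490
θ=108°: crank pin P = (r cos θ, r sin θ) = (-13.596748, 41.846487)
θ=108°: h = r sin θ − e = 41.846487 − 8 = 33.846487
θ=108°: x = r cos θ + √(L² − h²) = -13.596748 + 220.416459 = 206.819711
θ=326°: crank pin P = (r cos θ, r sin θ) = (36.477653, -24.604488)
θ=326°: h = r sin θ − e = -24.604488 − 8 = -32.604488
θ=326°: x = r cos θ + √(L² − h²) = 36.477653 + 220.603598 = 257.081251

θ=9°: 266.4555
θ=108°: 206.8197
θ=326°: 257.0813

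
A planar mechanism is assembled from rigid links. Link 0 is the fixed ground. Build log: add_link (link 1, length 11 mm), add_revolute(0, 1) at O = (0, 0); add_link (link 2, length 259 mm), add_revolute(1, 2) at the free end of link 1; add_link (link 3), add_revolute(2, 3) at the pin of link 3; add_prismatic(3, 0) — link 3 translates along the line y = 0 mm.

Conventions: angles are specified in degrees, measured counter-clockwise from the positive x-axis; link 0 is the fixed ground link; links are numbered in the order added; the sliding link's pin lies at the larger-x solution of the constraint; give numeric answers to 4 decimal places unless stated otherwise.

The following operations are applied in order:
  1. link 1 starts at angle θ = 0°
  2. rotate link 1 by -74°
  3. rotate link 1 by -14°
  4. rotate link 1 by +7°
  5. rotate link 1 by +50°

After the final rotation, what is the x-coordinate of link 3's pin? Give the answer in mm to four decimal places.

geometry: r = 11 mm, L = 259 mm, e = 0 mm; θ starts at 0°
rotate link 1 by -74°: θ ← 0° -74° = -74°
rotate link 1 by -14°: θ ← -74° -14° = -88°
rotate link 1 by +7°: θ ← -88° +7° = -81°
rotate link 1 by +50°: θ ← -81° +50° = -31°
crank pin P = (r cos θ, r sin θ) = (9.428840, -5.665419)
h = r sin θ − e = -5.665419 − 0 = -5.665419
x = r cos θ + √(L² − h²) = 9.428840 + 258.938029 = 268.366870

268.3669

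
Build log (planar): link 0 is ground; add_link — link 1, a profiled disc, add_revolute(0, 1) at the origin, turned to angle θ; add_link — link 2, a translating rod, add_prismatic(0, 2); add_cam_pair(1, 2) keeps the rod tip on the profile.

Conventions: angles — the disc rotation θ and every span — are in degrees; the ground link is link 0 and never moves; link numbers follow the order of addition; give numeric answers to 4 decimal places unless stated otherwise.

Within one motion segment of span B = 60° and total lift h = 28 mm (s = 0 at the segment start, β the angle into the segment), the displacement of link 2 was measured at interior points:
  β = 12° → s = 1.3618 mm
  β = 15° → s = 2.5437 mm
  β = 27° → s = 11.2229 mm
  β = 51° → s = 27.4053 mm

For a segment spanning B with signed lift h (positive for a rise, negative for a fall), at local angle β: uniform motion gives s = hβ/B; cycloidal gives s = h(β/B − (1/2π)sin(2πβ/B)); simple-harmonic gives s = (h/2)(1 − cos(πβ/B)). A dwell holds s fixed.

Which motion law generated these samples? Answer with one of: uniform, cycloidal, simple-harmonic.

candidates at β/B = r: uniform s = h·r (linear in β); cycloidal s = h·(r − sin(2πr)/(2π)); simple-harmonic s = (h/2)(1 − cos(πr))
β=12°: printed 1.3618 | uniform 5.6000, cycloidal 1.3618, simple-harmonic 2.6738
β=15°: printed 2.5437 | uniform 7.0000, cycloidal 2.5437, simple-harmonic 4.1005
β=27°: printed 11.2229 | uniform 12.6000, cycloidal 11.2229, simple-harmonic 11.8099
β=51°: printed 27.4053 | uniform 23.8000, cycloidal 27.4053, simple-harmonic 26.4741
only one law matches every sample → cycloidal

cycloidal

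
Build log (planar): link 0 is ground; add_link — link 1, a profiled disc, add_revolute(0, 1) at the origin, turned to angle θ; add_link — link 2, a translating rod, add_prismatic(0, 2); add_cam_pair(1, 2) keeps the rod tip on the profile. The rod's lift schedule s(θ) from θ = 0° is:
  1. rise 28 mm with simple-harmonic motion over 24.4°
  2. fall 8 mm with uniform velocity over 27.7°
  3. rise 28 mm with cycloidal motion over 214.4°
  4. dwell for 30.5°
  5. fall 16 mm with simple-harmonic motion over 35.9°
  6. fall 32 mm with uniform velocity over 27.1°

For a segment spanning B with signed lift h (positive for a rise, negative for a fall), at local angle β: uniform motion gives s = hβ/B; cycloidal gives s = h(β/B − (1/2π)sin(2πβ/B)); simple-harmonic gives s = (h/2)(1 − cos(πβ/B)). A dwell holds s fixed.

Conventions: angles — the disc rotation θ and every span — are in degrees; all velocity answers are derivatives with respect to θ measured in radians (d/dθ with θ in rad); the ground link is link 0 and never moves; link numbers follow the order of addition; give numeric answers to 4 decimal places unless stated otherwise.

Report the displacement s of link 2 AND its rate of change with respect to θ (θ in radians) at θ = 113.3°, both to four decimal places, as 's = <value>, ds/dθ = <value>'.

seg 1 [0°–24.4°] simple-harmonic, h=28: full span → s += 28 → s = 28.0000
seg 2 [24.4°–52.1°] uniform, h=-8: full span → s += -8 → s = 20.0000
seg 3 [52.1°–266.5°] cycloidal, h=28: θ=113.3° here. β=61.2, B=214.4. 28·(0.2854 − sin(2π·0.2854)/(2π)) = 3.6463 → s = 23.6463
velocity in seg [52.1°–266.5°] (cycloidal), θ in radians: β = 61.2° = 1.0681 rad, B = 214.4° = 3.7420 rad; ds/dθ = (h/B)(1 − cos(2πβ/B)) = (28/3.7420)(1 − cos(2π·0.2854)) = 9.135487 mm/rad

s = 23.6463, ds/dθ = 9.1355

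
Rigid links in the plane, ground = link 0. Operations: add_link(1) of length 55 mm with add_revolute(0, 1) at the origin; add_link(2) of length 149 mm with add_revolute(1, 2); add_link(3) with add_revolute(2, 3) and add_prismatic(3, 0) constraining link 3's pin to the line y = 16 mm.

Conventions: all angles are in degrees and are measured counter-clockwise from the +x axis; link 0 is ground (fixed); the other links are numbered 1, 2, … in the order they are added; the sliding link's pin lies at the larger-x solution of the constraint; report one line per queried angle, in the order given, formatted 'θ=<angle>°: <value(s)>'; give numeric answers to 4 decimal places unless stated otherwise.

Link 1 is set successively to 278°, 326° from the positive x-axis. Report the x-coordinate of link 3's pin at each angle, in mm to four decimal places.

geometry: r = 55 mm, L = 149 mm, e = 16 mm
θ=278°: crank pin P = (r cos θ, r sin θ) = (7.654521, -54.464744)
θ=278°: h = r sin θ − e = -54.464744 − 16 = -70.464744
θ=278°: x = r cos θ + √(L² − h²) = 7.654521 + 131.284881 = 138.939401
θ=326°: crank pin P = (r cos θ, r sin θ) = (45.597066, -30.755610)
θ=326°: h = r sin θ − e = -30.755610 − 16 = -46.755610
θ=326°: x = r cos θ + √(L² − h²) = 45.597066 + 141.474072 = 187.071138

θ=278°: 138.9394
θ=326°: 187.0711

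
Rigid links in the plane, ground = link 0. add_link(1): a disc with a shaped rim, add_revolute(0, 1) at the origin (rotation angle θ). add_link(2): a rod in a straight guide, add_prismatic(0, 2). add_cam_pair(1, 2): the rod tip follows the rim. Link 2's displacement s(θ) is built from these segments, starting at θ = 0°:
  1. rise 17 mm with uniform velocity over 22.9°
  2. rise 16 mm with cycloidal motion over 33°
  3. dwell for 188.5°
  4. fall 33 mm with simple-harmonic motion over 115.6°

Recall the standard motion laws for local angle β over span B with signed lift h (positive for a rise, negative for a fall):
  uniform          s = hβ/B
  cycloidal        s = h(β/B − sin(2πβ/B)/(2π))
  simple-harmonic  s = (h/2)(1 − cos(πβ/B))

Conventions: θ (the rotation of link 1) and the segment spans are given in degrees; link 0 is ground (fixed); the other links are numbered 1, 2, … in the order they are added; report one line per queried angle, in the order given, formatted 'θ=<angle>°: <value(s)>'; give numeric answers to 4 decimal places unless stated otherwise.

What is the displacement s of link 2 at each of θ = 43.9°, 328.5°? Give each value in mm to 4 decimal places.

segment 1 (0° to 22.9°, uniform, h = 17) is passed completely: s = 0.0000 + (17) = 17.0000
θ = 43.9° falls in segment 2 (22.9° to 55.9°, cycloidal, h = 16): β = 43.9 − 22.9 = 21°, B = 33°; Δs = 16·(0.6364 − sin(2π·0.6364)/(2π)) = 12.1063; s = 17.0000 + 12.1063 = 29.1063
segment 2 (22.9° to 55.9°, cycloidal, h = 16) is passed completely: s = 17.0000 + (16) = 33.0000
segment 3 (55.9° to 244.4°, dwell): s unchanged at 33.0000
θ = 328.5° falls in segment 4 (244.4° to 360°, simple-harmonic, h = -33): β = 328.5 − 244.4 = 84.1°, B = 115.6°; Δs = -33/2·(1 − cos(π·0.7275)) = -27.3144; s = 33.0000 − 27.3144 = 5.6856

θ=43.9°: 29.1063
θ=328.5°: 5.6856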